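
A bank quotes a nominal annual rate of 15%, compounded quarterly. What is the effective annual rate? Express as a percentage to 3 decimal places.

One year is 4 periods at 0.0375 each: (1 + 0.0375)^4 ≈ 1.15865.
EAR = 1.15865 − 1 ≈ 15.86504%.

15.865%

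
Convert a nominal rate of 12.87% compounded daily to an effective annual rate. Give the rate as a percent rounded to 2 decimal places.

EAR = (1 + 12.87%/365)^365 − 1 = (1 + 0.000352603)^365 − 1.
(1 + 0.000352603)^365 ≈ 1.137323, so EAR ≈ 13.73231%.

13.73%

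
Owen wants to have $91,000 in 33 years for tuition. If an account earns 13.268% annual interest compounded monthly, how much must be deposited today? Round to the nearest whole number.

Growth factor = (1 + 0.13268/12)^396 ≈ 77.821012546.
P = 91,000/77.821012546 ≈ 1,169.3500.

$1,169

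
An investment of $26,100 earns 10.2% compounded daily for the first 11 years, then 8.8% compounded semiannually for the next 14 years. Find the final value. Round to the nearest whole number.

$267,587

After 11 years at 10.2%: 26,100 × 3.07050872579 ≈ 80,140.2777.
Then 14 years at 8.8%: 80,140.2777 × 3.33898111444 ≈ 267,586.8739.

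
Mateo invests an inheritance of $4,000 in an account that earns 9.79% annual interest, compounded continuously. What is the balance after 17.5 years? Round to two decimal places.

$22,187.84

A = P·e^(rt) = 4,000·e^(0.0979·17.5) = 4,000·e^1.71325.
e^1.71325 ≈ 5.5469598339, so A ≈ 22,187.8393.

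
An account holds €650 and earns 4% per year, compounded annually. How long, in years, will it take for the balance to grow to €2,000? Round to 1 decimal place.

We need (1 + 0.04)^t = 3.0769, so t = ln 3.0769 / ln 1.04 ≈ 28.6565.

28.7 years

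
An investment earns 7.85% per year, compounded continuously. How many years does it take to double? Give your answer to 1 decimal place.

e^(0.0785t) = 2, so 0.0785t = ln 2 ≈ 0.69315.
t ≈ 0.69315/0.0785 ≈ 8.8299.

8.8 years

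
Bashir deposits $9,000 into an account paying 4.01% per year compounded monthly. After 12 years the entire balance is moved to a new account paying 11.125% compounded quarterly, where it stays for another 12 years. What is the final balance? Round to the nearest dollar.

After 12 years at 4.01%: 9,000 × 1.6167173748 ≈ 14,550.4564.
Then 12 years at 11.125%: 14,550.4564 × 3.7313584209 ≈ 54,292.9679.

$54,293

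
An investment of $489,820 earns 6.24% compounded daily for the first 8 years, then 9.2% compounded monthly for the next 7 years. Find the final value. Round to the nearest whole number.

$1,532,628

Phase 1: 489,820·(1 + 0.0624/365)^2920 ≈ 806,896.4217.
Phase 2: 806,896.4217·(1 + 0.092/12)^84 ≈ 1,532,628.0016.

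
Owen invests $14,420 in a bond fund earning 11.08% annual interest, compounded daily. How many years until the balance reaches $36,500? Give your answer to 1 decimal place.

8.4 years

We need (1 + 0.000303562)^(365t) = 2.5312, so 365t = ln 2.5312 / ln 1.000304 ≈ 3059.7972.
t ≈ 3059.7972/365 = 8.3830 years.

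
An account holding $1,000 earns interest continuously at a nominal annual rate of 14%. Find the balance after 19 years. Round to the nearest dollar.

$14,296

A = P·e^(rt) = 1,000·e^(0.14·19) = 1,000·e^2.66.
e^2.66 ≈ 14.296289099, so A ≈ 14,296.2891.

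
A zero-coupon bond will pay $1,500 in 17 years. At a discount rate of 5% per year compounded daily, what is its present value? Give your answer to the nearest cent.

Growth factor = (1 + 0.05/365)^6205 ≈ 2.339510656.
P = 1,500/2.339510656 ≈ 641.1597.

$641.16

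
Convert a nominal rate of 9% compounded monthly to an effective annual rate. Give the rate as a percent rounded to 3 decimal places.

EAR = (1 + 9%/12)^12 − 1 = (1 + 0.0075)^12 − 1.
(1 + 0.0075)^12 ≈ 1.093807, so EAR ≈ 9.38069%.

9.381%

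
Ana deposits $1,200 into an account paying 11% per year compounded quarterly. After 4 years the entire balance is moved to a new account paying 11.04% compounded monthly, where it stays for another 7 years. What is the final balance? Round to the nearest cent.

$3,997.41

After 4 years at 11%: 1,200 × 1.543509436 ≈ 1,852.2113.
Then 7 years at 11.04%: 1,852.2113 × 2.158183237 ≈ 3,997.4114.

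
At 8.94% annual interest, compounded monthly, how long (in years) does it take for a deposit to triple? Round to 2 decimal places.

12.33 years

(1 + 0.00745)^(12t) = 3.
12t = ln 3 / ln(1 + 0.00745) ≈ 1.0986/0.00742239 ≈ 148.0134.
t ≈ 12.3344.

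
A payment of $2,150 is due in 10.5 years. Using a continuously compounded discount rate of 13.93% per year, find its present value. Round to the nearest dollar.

$498

P = A·e^(−rt) = 2,150·e^(−1.46265).
e^(−1.46265) ≈ 0.2316216633, so P ≈ 497.9866.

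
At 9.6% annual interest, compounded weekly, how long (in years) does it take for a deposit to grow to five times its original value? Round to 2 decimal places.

16.78 years

(1 + 0.00184615)^(52t) = 5.
52t = ln 5 / ln(1 + 0.00184615) ≈ 1.6094/0.00184445 ≈ 872.5833.
t ≈ 16.7804.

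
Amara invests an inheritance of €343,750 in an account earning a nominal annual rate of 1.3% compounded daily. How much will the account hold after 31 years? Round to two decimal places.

Periodic rate = 1.3%/365 = 0.0000356164; periods = 365·31 = 11315.
A = 343,750·(1 + 0.013/365)^11315 ≈ 343,750·1.49629615339 ≈ 514,351.8027.

€514,351.80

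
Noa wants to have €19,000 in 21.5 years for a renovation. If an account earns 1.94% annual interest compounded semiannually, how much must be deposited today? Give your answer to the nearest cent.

Growth factor = (1 + 0.0097)^43 ≈ 1.5145071193.
P = 19,000/1.5145071193 ≈ 12,545.3355.

€12,545.34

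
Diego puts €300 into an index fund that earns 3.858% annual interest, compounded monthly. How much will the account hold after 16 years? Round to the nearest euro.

Growth factor = (1 + 0.003215)^192 ≈ 1.85204391.
A ≈ 300 × 1.85204391 ≈ 555.6132.

€556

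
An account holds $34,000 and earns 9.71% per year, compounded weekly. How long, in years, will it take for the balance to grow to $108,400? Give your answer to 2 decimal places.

11.95 years

We need (1 + 0.00186731)^(52t) = 3.1882, so 52t = ln 3.1882 / ln 1.001867 ≈ 621.5097.
t ≈ 621.5097/52 = 11.9521 years.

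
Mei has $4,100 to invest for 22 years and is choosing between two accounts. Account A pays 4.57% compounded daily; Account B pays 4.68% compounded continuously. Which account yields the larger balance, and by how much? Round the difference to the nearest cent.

Account B, by $275.18

Account A growth factor: (1 + 0.0457/365)^8030 ≈ 2.7328282569; balance ≈ 11,204.5959.
Account B growth factor: e^(0.0468·22) = e^1.0296 ≈ 2.7999456324; balance ≈ 11,479.7771.
Account B is larger by 275.1812.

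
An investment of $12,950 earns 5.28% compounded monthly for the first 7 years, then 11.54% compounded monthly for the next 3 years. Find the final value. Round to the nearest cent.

Phase 1: 12,950·(1 + 0.0044)^84 ≈ 18,725.4778.
Phase 2: 18,725.4778·(1 + 0.1154/12)^36 ≈ 26,428.1835.

$26,428.18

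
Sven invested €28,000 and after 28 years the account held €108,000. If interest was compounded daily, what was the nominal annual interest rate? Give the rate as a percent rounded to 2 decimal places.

The 10220-period growth factor is 108,000/28,000 = 3.85714.
r/365 = 3.85714^(1/10220) − 1 ≈ 0.000132095, so r ≈ 365·0.000132095 = 4.82149%.

4.82%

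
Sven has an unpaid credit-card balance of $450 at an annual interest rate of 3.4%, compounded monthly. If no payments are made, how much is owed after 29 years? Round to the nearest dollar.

Periodic rate = 3.4%/12 = 0.00283333; periods = 12·29 = 348.
A = 450·(1 + 0.034/12)^348 ≈ 450·2.676756498 ≈ 1,204.5404.

$1,205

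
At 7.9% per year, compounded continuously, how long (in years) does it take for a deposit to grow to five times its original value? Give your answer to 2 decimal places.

e^(0.079t) = 5, so 0.079t = ln 5 ≈ 1.6094.
t ≈ 1.6094/0.079 ≈ 20.3726.

20.37 years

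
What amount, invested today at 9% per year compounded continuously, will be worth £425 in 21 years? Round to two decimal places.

P = A·e^(−rt) = 425·e^(−1.89).
e^(−1.89) ≈ 0.151071809, so P ≈ 64.2055.

£64.21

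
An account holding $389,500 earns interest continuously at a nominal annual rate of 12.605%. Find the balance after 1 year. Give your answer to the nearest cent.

$441,825.00

A = P·e^(rt) = 389,500·e^(0.12605·1) = 389,500·e^0.12605.
e^0.12605 ≈ 1.13433888381, so A ≈ 441,824.9952.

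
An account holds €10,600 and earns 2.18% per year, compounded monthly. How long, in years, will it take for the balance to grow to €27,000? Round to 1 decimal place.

42.9 years

We need (1 + 0.00181667)^(12t) = 2.5472, so 12t = ln 2.5472 / ln 1.001817 ≈ 515.1368.
t ≈ 515.1368/12 = 42.9281 years.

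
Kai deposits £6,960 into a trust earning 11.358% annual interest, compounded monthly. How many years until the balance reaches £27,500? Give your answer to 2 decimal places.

12.15 years

We need (1 + 0.009465)^(12t) = 3.9511, so 12t = ln 3.9511 / ln 1.009465 ≈ 145.8530.
t ≈ 145.8530/12 = 12.1544 years.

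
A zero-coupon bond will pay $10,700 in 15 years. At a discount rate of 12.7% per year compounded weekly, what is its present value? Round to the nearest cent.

Growth factor = (1 + 0.127/52)^780 ≈ 6.7038197956.
P = 10,700/6.7038197956 ≈ 1,596.1050.

$1,596.10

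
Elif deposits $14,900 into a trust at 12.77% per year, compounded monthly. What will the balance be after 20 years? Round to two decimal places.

Periodic rate = 12.77%/12 = 0.0106417; periods = 12·20 = 240.
A = 14,900·(1 + 0.1277/12)^240 ≈ 14,900·12.6860915271 ≈ 189,022.7638.

$189,022.76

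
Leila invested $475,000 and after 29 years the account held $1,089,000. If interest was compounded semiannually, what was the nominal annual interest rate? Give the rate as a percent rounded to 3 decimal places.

The 58-period growth factor is 1,089,000/475,000 = 2.29263.
r/2 = 2.29263^(1/58) − 1 ≈ 0.014408, so r ≈ 2·0.014408 = 2.88160%.

2.882%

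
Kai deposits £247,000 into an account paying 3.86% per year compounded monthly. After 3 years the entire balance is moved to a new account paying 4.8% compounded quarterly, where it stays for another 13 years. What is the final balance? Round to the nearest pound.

£515,578

After 3 years at 3.86%: 247,000 × 1.12256265161 ≈ 277,272.9749.
Then 13 years at 4.8%: 277,272.9749 × 1.85945918556 ≈ 515,577.7802.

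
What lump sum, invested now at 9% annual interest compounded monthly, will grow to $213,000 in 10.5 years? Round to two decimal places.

Growth factor = (1 + 0.0075)^126 ≈ 2.56375727919.
P = 213,000/2.56375727919 ≈ 83,081.1878.

$83,081.19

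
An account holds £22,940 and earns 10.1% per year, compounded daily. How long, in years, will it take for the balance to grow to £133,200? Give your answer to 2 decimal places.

17.42 years

(1 + 0.000276712)^(365t) = 133,200/22,940 = 5.8065.
365t·ln(1 + 0.000276712) = ln(5.8065); 365t = 1.759/0.000276674 ≈ 6357.5519.
t ≈ 17.4180 years.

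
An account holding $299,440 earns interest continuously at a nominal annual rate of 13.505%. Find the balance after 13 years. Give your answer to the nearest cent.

A = P·e^(rt) = 299,440·e^(0.13505·13) = 299,440·e^1.75565.
e^1.75565 ≈ 5.787208205007, so A ≈ 1,732,921.6249.

$1,732,921.62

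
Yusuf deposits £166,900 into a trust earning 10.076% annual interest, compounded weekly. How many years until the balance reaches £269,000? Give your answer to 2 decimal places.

4.74 years

We need (1 + 0.00193769)^(52t) = 1.6117, so 52t = ln 1.6117 / ln 1.001938 ≈ 246.5711.
t ≈ 246.5711/52 = 4.7418 years.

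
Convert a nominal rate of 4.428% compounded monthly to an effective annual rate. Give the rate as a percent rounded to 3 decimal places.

4.519%

EAR = (1 + 4.428%/12)^12 − 1 = (1 + 0.00369)^12 − 1.
(1 + 0.00369)^12 ≈ 1.04519, so EAR ≈ 4.51898%.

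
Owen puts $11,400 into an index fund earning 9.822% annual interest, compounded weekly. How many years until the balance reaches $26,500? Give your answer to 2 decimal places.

8.60 years

We need (1 + 0.00188885)^(52t) = 2.3246, so 52t = ln 2.3246 / ln 1.001889 ≈ 447.0072.
t ≈ 447.0072/52 = 8.5963 years.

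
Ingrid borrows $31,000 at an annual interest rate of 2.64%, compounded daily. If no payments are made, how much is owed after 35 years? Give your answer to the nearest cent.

$78,097.17

Growth factor = (1 + 0.0264/365)^12775 ≈ 2.5192634718.
A ≈ 31,000 × 2.5192634718 ≈ 78,097.1676.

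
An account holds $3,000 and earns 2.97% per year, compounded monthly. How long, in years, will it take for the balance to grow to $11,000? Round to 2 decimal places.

43.80 years

We need (1 + 0.002475)^(12t) = 3.6667, so 12t = ln 3.6667 / ln 1.002475 ≈ 525.6122.
t ≈ 525.6122/12 = 43.8010 years.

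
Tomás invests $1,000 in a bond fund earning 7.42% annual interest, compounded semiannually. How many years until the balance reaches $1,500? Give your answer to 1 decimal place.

5.6 years

We need (1 + 0.0371)^(2t) = 1.5, so 2t = ln 1.5 / ln 1.0371 ≈ 11.1305.
t ≈ 11.1305/2 = 5.5652 years.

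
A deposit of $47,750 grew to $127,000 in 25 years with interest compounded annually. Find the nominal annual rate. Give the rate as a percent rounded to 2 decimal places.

(1 + r)^25 = 127,000/47,750 = 2.65969.
1 + r = 2.65969^(1/25) ≈ 1.039904, so r ≈ 0.0399039.
r ≈ 3.99039%.

3.99%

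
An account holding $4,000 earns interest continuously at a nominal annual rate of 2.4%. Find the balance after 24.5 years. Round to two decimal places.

A = P·e^(rt) = 4,000·e^(0.024·24.5) = 4,000·e^0.588.
e^0.588 ≈ 1.800384044, so A ≈ 7,201.5362.

$7,201.54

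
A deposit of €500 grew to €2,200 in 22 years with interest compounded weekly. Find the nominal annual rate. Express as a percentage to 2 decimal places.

6.74%

The 1144-period growth factor is 2,200/500 = 4.4.
r/52 = 4.4^(1/1144) − 1 ≈ 0.00129595, so r ≈ 52·0.00129595 = 6.73893%.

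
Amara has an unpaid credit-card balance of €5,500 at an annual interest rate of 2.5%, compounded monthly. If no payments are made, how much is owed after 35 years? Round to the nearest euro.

Growth factor = (1 + 0.025/12)^420 ≈ 2.3966928445.
A ≈ 5,500 × 2.3966928445 ≈ 13,181.8106.

€13,182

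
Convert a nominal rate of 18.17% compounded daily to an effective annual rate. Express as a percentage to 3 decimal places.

EAR = (1 + 18.17%/365)^365 − 1 = (1 + 0.000497808)^365 − 1.
(1 + 0.000497808)^365 ≈ 1.1992, so EAR ≈ 19.92001%.

19.920%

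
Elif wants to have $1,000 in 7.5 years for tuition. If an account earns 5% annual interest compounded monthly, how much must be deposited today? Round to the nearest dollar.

Periodic rate = 5%/12 = 0.00416667; 90 periods.
P = 1,000/(1 + 0.05/12)^90 ≈ 1,000/1.45385829 ≈ 687.8249.

$688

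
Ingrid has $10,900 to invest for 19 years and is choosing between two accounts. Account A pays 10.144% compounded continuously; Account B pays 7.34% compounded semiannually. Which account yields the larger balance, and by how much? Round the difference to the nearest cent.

Account A growth factor: e^(0.10144·19) = e^1.92736 ≈ 6.871345922; balance ≈ 74,897.6705.
Account B growth factor: (1 + 0.0367)^38 ≈ 3.9338495322; balance ≈ 42,878.9599.
Account A is larger by 32,018.7106.

Account A, by $32,018.71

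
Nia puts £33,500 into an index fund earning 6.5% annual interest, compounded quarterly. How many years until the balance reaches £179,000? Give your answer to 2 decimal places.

(1 + 0.01625)^(4t) = 179,000/33,500 = 5.3433.
4t·ln(1 + 0.01625) = ln(5.3433); 4t = 1.6758/0.0161194 ≈ 103.9643.
t ≈ 25.9911 years.

25.99 years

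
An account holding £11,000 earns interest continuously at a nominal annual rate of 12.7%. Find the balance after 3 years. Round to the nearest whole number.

£16,101

A = P·e^(rt) = 11,000·e^(0.127·3) = 11,000·e^0.381.
e^0.381 ≈ 1.4637476054, so A ≈ 16,101.2237.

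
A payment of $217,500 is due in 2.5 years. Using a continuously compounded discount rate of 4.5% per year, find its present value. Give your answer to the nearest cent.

$194,357.42

P = A·e^(−rt) = 217,500·e^(−0.1125).
e^(−0.1125) ≈ 0.893597347109, so P ≈ 194,357.4230.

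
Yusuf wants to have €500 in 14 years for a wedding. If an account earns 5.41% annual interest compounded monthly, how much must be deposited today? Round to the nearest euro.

Growth factor = (1 + 0.0541/12)^168 ≈ 2.12909671.
P = 500/2.12909671 ≈ 234.8414.

€235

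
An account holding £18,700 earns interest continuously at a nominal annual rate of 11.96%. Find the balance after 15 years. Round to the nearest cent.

A = P·e^(rt) = 18,700·e^(0.1196·15) = 18,700·e^1.794.
e^1.794 ≈ 6.01345825582, so A ≈ 112,451.6694.

£112,451.67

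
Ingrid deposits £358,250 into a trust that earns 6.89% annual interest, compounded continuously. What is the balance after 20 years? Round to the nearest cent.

A = P·e^(rt) = 358,250·e^(0.0689·20) = 358,250·e^1.378.
e^1.378 ≈ 3.966959768746, so A ≈ 1,421,163.3372.

£1,421,163.34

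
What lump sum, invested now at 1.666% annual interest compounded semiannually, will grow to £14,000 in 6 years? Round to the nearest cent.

Periodic rate = 1.666%/2 = 0.00833; 12 periods.
P = 14,000/(1 + 0.00833)^12 ≈ 14,000/1.1046692449 ≈ 12,673.4768.

£12,673.48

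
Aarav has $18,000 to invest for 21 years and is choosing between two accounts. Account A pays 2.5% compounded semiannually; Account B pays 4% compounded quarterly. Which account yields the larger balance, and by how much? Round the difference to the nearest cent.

Account A growth factor: (1 + 0.0125)^42 ≈ 1.6849667656; balance ≈ 30,329.4018.
Account B growth factor: (1 + 0.01)^84 ≈ 2.306722744; balance ≈ 41,521.0094.
Account B is larger by 11,191.6076.

Account B, by $11,191.61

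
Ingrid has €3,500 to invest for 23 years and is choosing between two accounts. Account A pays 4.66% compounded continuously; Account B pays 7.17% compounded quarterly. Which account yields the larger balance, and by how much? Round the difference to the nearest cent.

A: e^(0.0466·23) = e^1.0718 ≈ 2.9206319088, so 3,500 × 2.9206319088 ≈ 10,222.2117.
B: (1 + 0.017925)^92 ≈ 5.1268642862, so 3,500 × 5.1268642862 ≈ 17,944.0250.
Difference ≈ 7,721.8133 in favor of B.

Account B, by €7,721.81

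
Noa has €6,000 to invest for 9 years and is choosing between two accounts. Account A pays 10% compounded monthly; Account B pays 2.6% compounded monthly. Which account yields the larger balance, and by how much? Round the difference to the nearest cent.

Account A, by €7,122.74

A: (1 + 0.1/12)^108 ≈ 2.4504476055, so 6,000 × 2.4504476055 ≈ 14,702.6856.
B: (1 + 0.026/12)^108 ≈ 1.263324661, so 6,000 × 1.263324661 ≈ 7,579.9480.
Difference ≈ 7,122.7377 in favor of A.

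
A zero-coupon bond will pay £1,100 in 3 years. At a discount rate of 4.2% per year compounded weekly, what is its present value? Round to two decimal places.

£969.83

Periodic rate = 4.2%/52 = 0.000807692; 156 periods.
P = 1,100/(1 + 0.042/52)^156 ≈ 1,100/1.134224483 ≈ 969.8257.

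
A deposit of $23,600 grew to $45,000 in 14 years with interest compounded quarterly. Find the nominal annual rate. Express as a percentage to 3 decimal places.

The 56-period growth factor is 45,000/23,600 = 1.90678.
r/4 = 1.90678^(1/56) − 1 ≈ 0.011592, so r ≈ 4·0.011592 = 4.63678%.

4.637%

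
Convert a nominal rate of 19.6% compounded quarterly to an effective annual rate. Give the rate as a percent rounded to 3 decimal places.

EAR = (1 + 19.6%/4)^4 − 1 = (1 + 0.049)^4 − 1.
(1 + 0.049)^4 ≈ 1.210882, so EAR ≈ 21.08824%.

21.088%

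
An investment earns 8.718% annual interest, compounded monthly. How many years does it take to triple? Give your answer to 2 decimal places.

(1 + 0.007265)^(12t) = 3.
12t = ln 3 / ln(1 + 0.007265) ≈ 1.0986/0.00723874 ≈ 151.7685.
t ≈ 12.6474.

12.65 years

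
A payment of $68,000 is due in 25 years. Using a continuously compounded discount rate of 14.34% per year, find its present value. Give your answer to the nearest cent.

P = A·e^(−rt) = 68,000·e^(−3.585).
e^(−3.585) ≈ 0.02773666763, so P ≈ 1,886.0934.

$1,886.09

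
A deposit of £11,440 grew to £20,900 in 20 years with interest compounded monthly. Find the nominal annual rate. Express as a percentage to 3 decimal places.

3.017%

(1 + r/12)^240 = 20,900/11,440 = 1.82692.
1 + r/12 = 1.82692^(1/240) ≈ 1.002514, so r/12 ≈ 0.00251413.
r ≈ 12·0.00251413 = 3.01695%.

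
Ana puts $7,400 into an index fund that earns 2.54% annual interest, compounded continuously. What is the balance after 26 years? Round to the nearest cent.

A = P·e^(rt) = 7,400·e^(0.0254·26) = 7,400·e^0.6604.
e^0.6604 ≈ 1.9355664061, so A ≈ 14,323.1914.

$14,323.19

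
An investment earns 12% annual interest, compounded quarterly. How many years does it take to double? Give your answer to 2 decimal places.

5.86 years

(1 + 0.03)^(4t) = 2.
4t = ln 2 / ln(1 + 0.03) ≈ 0.69315/0.0295588 ≈ 23.4498.
t ≈ 5.8624.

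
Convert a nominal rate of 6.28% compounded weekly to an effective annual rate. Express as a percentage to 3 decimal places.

6.477%

EAR = (1 + 6.28%/52)^52 − 1 = (1 + 0.00120769)^52 − 1.
(1 + 0.00120769)^52 ≈ 1.064774, so EAR ≈ 6.47735%.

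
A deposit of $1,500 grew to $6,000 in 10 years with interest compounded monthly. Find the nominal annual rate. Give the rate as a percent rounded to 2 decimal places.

(1 + r/12)^120 = 6,000/1,500 = 4.
1 + r/12 = 4^(1/120) ≈ 1.011619, so r/12 ≈ 0.0116194.
r ≈ 12·0.0116194 = 13.94333%.

13.94%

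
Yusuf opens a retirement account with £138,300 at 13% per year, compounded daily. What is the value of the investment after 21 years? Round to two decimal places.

Periodic rate = 13%/365 = 0.000356164; periods = 365·21 = 7665.
A = 138,300·(1 + 0.13/365)^7665 ≈ 138,300·15.3254362967 ≈ 2,119,507.8398.

£2,119,507.84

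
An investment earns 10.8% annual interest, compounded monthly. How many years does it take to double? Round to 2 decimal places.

(1 + 0.009)^(12t) = 2.
12t = ln 2 / ln(1 + 0.009) ≈ 0.69315/0.00895974 ≈ 77.3624.
t ≈ 6.4469.

6.45 years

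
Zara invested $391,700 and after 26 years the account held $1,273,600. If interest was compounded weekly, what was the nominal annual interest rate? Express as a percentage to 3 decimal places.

The 1352-period growth factor is 1,273,600/391,700 = 3.25147.
r/52 = 3.25147^(1/1352) − 1 ≈ 0.000872501, so r ≈ 52·0.000872501 = 4.53700%.

4.537%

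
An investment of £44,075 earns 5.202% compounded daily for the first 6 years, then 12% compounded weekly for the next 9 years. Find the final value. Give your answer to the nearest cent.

Phase 1: 44,075·(1 + 0.05202/365)^2190 ≈ 60,219.1549.
Phase 2: 60,219.1549·(1 + 0.12/52)^468 ≈ 177,105.6148.

£177,105.61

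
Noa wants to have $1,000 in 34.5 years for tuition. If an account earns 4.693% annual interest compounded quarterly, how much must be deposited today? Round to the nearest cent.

Growth factor = (1 + 0.0117325)^138 ≈ 5.00111399.
P = 1,000/5.00111399 ≈ 199.9555.

$199.96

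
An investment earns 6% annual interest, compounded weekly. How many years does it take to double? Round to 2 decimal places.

(1 + 0.00115385)^(52t) = 2.
52t = ln 2 / ln(1 + 0.00115385) ≈ 0.69315/0.00115318 ≈ 601.0741.
t ≈ 11.5591.

11.56 years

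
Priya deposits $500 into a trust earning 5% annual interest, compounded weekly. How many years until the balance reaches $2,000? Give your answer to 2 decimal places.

27.74 years

We need (1 + 0.000961538)^(52t) = 4, so 52t = ln 4 / ln 1.000962 ≈ 1442.4392.
t ≈ 1442.4392/52 = 27.7392 years.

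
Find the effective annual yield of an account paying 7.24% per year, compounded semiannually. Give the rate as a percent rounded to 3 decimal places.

EAR = (1 + 7.24%/2)^2 − 1 = (1 + 0.0362)^2 − 1.
(1 + 0.0362)^2 ≈ 1.07371, so EAR ≈ 7.37104%.

7.371%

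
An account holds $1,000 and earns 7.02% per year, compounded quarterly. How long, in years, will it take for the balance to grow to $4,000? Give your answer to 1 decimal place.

(1 + 0.01755)^(4t) = 4,000/1,000 = 4.
4t·ln(1 + 0.01755) = ln(4); 4t = 1.3863/0.0173978 ≈ 79.6823.
t ≈ 19.9206 years.

19.9 years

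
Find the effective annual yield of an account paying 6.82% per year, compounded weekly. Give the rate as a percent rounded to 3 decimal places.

7.053%

One year is 52 periods at 0.00131154 each: (1 + 0.00131154)^52 ≈ 1.070532.
EAR = 1.070532 − 1 ≈ 7.05316%.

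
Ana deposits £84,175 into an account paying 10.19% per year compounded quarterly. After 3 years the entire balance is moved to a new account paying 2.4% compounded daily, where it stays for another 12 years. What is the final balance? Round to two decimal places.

After 3 years at 10.19%: 84,175 × 1.35238680973 ≈ 113,837.1597.
Then 12 years at 2.4%: 113,837.1597 × 1.33374467606 ≈ 151,829.7057.

£151,829.71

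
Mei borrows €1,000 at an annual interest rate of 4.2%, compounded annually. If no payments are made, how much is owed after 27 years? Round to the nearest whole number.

Growth factor = (1 + 0.042)^27 ≈ 3.036885458.
A ≈ 1,000 × 3.036885458 ≈ 3,036.8855.

€3,037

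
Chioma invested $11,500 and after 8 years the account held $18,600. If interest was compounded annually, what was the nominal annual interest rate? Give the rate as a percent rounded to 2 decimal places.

The 8-period growth factor is 18,600/11,500 = 1.61739.
r = 1.61739^(1/8) − 1 ≈ 0.0619447, i.e. 6.19447%.

6.19%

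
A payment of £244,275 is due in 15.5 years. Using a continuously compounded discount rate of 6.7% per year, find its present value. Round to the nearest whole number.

£86,470

P = A·e^(−rt) = 244,275·e^(−1.0385).
e^(−1.0385) ≈ 0.353985261817, so P ≈ 86,469.7498.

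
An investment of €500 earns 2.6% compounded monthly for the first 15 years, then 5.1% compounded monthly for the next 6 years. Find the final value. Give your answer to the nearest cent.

€1,001.78

Phase 1: 500·(1 + 0.026/12)^180 ≈ 738.1789.
Phase 2: 738.1789·(1 + 0.00425)^72 ≈ 1,001.7841.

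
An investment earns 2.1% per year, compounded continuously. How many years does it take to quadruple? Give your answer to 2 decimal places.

e^(0.021t) = 4, so 0.021t = ln 4 ≈ 1.3863.
t ≈ 1.3863/0.021 ≈ 66.0140.

66.01 years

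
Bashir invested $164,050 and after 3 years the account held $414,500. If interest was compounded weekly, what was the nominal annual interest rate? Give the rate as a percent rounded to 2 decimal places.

30.99%

The 156-period growth factor is 414,500/164,050 = 2.52667.
r/52 = 2.52667^(1/156) − 1 ≈ 0.00595936, so r ≈ 52·0.00595936 = 30.98870%.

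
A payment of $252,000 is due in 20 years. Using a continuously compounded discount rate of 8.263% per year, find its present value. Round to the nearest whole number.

P = A·e^(−rt) = 252,000·e^(−1.6526).
e^(−1.6526) ≈ 0.191551227425, so P ≈ 48,270.9093.

$48,271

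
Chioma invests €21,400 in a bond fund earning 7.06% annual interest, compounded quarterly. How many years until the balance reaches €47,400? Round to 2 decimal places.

We need (1 + 0.01765)^(4t) = 2.215, so 4t = ln 2.215 / ln 1.01765 ≈ 45.4521.
t ≈ 45.4521/4 = 11.3630 years.

11.36 years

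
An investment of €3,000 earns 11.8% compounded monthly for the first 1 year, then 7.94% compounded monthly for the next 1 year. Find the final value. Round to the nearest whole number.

Phase 1: 3,000·(1 + 0.118/12)^12 ≈ 3,373.7872.
Phase 2: 3,373.7872·(1 + 0.0794/12)^12 ≈ 3,651.6326.

€3,652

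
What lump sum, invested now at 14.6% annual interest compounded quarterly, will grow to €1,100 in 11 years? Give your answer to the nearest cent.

€227.17

Periodic rate = 14.6%/4 = 0.0365; 44 periods.
P = 1,100/(1 + 0.0365)^44 ≈ 1,100/4.842275367 ≈ 227.1659.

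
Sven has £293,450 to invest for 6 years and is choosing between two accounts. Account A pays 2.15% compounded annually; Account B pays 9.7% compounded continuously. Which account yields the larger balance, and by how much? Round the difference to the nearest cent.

Account B, by £191,763.22

Account A growth factor: (1 + 0.0215)^6 ≈ 1.13613575029; balance ≈ 333,399.0359.
Account B growth factor: e^(0.097·6) = e^0.582 ≈ 1.78961408207; balance ≈ 525,162.2524.
Account B is larger by 191,763.2165.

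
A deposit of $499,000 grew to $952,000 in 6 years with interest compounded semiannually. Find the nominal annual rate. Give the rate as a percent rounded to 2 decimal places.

(1 + r/2)^12 = 952,000/499,000 = 1.90782.
1 + r/2 = 1.90782^(1/12) ≈ 1.055305, so r/2 ≈ 0.0553051.
r ≈ 2·0.0553051 = 11.06102%.

11.06%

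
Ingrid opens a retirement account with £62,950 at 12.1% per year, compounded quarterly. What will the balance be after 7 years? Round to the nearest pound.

£145,007

Periodic rate = 12.1%/4 = 0.03025; periods = 4·7 = 28.
A = 62,950·(1 + 0.03025)^28 ≈ 62,950·2.30352775558 ≈ 145,007.0722.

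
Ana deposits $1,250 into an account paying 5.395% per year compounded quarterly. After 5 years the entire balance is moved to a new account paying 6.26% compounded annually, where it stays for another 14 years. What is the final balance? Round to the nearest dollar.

$3,823

After 5 years at 5.395%: 1,250 × 1.30727794 ≈ 1,634.0974.
Then 14 years at 6.26%: 1,634.0974 × 2.339792594 ≈ 3,823.4491.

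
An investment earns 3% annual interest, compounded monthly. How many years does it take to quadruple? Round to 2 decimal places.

(1 + 0.0025)^(12t) = 4.
12t = ln 4 / ln(1 + 0.0025) ≈ 1.3863/0.00249688 ≈ 555.2106.
t ≈ 46.2676.

46.27 years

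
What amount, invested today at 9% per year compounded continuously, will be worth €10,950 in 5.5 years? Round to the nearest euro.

P = A·e^(−rt) = 10,950·e^(−0.495).
e^(−0.495) ≈ 0.6095709073, so P ≈ 6,674.8014.

€6,675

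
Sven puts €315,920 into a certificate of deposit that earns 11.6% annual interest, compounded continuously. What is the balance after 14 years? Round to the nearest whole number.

A = P·e^(rt) = 315,920·e^(0.116·14) = 315,920·e^1.624.
e^1.624 ≈ 5.073343156506, so A ≈ 1,602,770.5700.

€1,602,771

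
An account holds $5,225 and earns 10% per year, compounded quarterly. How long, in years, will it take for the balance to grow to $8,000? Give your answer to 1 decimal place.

(1 + 0.025)^(4t) = 8,000/5,225 = 1.5311.
4t·ln(1 + 0.025) = ln(1.5311); 4t = 0.42599/0.0246926 ≈ 17.2516.
t ≈ 4.3129 years.

4.3 years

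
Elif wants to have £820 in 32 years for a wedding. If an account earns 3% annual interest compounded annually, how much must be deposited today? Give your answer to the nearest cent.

£318.44

Annual rate = 3% = 0.03; 32 periods.
P = 820/(1 + 0.03)^32 ≈ 820/2.57508276 ≈ 318.4364.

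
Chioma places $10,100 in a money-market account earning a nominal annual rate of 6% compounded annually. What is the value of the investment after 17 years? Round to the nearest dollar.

$27,197

Annual rate = 6% = 0.06; years = 17.
A = 10,100·(1 + 0.06)^17 ≈ 10,100·2.6927727858 ≈ 27,197.0051.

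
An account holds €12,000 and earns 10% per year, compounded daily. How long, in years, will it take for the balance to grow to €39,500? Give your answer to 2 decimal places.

11.92 years

(1 + 0.000273973)^(365t) = 39,500/12,000 = 3.2917.
365t·ln(1 + 0.000273973) = ln(3.2917); 365t = 1.1914/0.000273935 ≈ 4349.1839.
t ≈ 11.9156 years.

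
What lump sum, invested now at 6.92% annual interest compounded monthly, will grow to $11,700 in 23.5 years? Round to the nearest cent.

Periodic rate = 6.92%/12 = 0.00576667; 282 periods.
P = 11,700/(1 + 0.0692/12)^282 ≈ 11,700/5.060822765 ≈ 2,311.8770.

$2,311.88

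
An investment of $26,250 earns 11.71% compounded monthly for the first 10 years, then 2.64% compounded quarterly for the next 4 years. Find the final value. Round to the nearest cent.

$93,526.28

After 10 years at 11.71%: 26,250 × 3.2069598317 ≈ 84,182.6956.
Then 4 years at 2.64%: 84,182.6956 × 1.1109917065 ≈ 93,526.2766.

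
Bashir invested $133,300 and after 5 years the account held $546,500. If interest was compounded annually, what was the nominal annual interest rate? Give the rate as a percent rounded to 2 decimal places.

32.60%

(1 + r)^5 = 546,500/133,300 = 4.09977.
1 + r = 4.09977^(1/5) ≈ 1.326026, so r ≈ 0.326026.
r ≈ 32.60259%.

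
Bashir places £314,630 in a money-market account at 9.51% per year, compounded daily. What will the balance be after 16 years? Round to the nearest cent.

Growth factor = (1 + 0.0951/365)^5840 ≈ 4.57863907855.
A ≈ 314,630 × 4.57863907855 ≈ 1,440,577.2133.

£1,440,577.21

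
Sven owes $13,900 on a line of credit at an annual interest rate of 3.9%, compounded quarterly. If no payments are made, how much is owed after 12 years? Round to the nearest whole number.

Growth factor = (1 + 0.00975)^48 ≈ 1.593181917.
A ≈ 13,900 × 1.593181917 ≈ 22,145.2286.

$22,145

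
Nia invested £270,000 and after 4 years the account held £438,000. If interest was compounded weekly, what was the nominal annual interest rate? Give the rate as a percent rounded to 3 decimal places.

12.109%

The 208-period growth factor is 438,000/270,000 = 1.62222.
r/52 = 1.62222^(1/208) − 1 ≈ 0.00232865, so r ≈ 52·0.00232865 = 12.10900%.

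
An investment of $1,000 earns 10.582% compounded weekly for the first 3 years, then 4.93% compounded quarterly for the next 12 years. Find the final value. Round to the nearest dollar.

$2,472

After 3 years at 10.582%: 1,000 × 1.373191266 ≈ 1,373.1913.
Then 12 years at 4.93%: 1,373.1913 × 1.800355142 ≈ 2,472.2320.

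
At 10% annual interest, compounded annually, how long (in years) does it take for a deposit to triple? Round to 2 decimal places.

11.53 years

(1 + 0.1)^t = 3.
t = ln 3 / ln(1 + 0.1) ≈ 1.0986/0.0953102 ≈ 11.5267.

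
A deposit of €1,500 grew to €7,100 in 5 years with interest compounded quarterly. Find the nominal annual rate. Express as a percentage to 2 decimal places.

The 20-period growth factor is 7,100/1,500 = 4.73333.
r/4 = 4.73333^(1/20) − 1 ≈ 0.0808324, so r ≈ 4·0.0808324 = 32.33296%.

32.33%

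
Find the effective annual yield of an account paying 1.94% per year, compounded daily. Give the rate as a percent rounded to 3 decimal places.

EAR = (1 + 1.94%/365)^365 − 1 = (1 + 0.0000531507)^365 − 1.
(1 + 0.0000531507)^365 ≈ 1.019589, so EAR ≈ 1.95889%.

1.959%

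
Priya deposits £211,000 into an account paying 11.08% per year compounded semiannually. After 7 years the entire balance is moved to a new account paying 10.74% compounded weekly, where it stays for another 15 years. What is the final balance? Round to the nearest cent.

£2,244,133.02

Phase 1: 211,000·(1 + 0.0554)^14 ≈ 448,871.1706.
Phase 2: 448,871.1706·(1 + 0.1074/52)^780 ≈ 2,244,133.0161.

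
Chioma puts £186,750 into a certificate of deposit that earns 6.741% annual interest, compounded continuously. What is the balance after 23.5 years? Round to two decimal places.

A = P·e^(rt) = 186,750·e^(0.06741·23.5) = 186,750·e^1.584135.
e^1.584135 ≈ 4.87507261635, so A ≈ 910,419.8111.

£910,419.81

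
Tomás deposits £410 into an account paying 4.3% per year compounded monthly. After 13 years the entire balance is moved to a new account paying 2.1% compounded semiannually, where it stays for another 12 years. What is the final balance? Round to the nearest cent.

£920.43

Phase 1: 410·(1 + 0.043/12)^156 ≈ 716.3422.
Phase 2: 716.3422·(1 + 0.0105)^24 ≈ 920.4330.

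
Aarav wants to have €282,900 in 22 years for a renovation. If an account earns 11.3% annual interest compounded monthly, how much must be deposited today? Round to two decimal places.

Periodic rate = 11.3%/12 = 0.00941667; 264 periods.
P = 282,900/(1 + 0.113/12)^264 ≈ 282,900/11.8742008299 ≈ 23,824.7613.

€23,824.76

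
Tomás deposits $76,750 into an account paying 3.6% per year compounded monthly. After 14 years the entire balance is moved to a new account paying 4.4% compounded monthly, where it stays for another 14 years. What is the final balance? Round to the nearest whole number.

$234,785

Phase 1: 76,750·(1 + 0.003)^168 ≈ 126,950.7093.
Phase 2: 126,950.7093·(1 + 0.044/12)^168 ≈ 234,785.4961.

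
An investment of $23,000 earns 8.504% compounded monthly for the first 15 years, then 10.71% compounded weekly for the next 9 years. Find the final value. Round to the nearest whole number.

After 15 years at 8.504%: 23,000 × 3.56477652136 ≈ 81,989.8600.
Then 9 years at 10.71%: 81,989.8600 × 2.61930425039 ≈ 214,756.3888.

$214,756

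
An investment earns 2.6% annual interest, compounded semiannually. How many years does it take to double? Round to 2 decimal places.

26.83 years

(1 + 0.013)^(2t) = 2.
2t = ln 2 / ln(1 + 0.013) ≈ 0.69315/0.0129162 ≈ 53.6648.
t ≈ 26.8324.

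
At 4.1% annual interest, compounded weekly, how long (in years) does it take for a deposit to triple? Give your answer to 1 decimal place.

(1 + 0.000788462)^(52t) = 3.
52t = ln 3 / ln(1 + 0.000788462) ≈ 1.0986/0.000788151 ≈ 1393.9112.
t ≈ 26.8060.

26.8 years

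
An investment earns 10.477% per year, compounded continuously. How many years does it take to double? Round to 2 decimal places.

6.62 years

e^(0.10477t) = 2, so 0.10477t = ln 2 ≈ 0.69315.
t ≈ 0.69315/0.10477 ≈ 6.6159.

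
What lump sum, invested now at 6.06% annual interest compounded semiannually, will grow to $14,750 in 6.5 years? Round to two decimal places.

Growth factor = (1 + 0.0303)^13 ≈ 1.4741039086.
P = 14,750/1.4741039086 ≈ 10,006.0789.

$10,006.08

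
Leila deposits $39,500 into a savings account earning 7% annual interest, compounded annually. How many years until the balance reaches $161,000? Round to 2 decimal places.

(1 + 0.07)^t = 161,000/39,500 = 4.0759.
t·ln(1 + 0.07) = ln(4.0759); t = 1.4051/0.0676586 ≈ 20.7675.

20.77 years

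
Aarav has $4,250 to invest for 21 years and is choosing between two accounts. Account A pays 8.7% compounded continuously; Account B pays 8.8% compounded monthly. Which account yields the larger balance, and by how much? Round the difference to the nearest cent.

A: e^(0.087·21) = e^1.827 ≈ 6.215213023, so 4,250 × 6.215213023 ≈ 26,414.6553.
B: (1 + 0.088/12)^252 ≈ 6.3044576455, so 4,250 × 6.3044576455 ≈ 26,793.9450.
Difference ≈ 379.2896 in favor of B.

Account B, by $379.29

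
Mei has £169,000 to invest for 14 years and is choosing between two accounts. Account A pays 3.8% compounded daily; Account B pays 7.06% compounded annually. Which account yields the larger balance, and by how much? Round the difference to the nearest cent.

Account B, by £151,519.38

Account A growth factor: (1 + 0.038/365)^5110 ≈ 1.70228643431; balance ≈ 287,686.4074.
Account B growth factor: (1 + 0.0706)^14 ≈ 2.59885079575; balance ≈ 439,205.7845.
Account B is larger by 151,519.3771.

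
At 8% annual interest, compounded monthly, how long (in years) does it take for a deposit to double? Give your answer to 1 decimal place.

(1 + 0.00666667)^(12t) = 2.
12t = ln 2 / ln(1 + 0.00666667) ≈ 0.69315/0.00664454 ≈ 104.3183.
t ≈ 8.6932.

8.7 years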